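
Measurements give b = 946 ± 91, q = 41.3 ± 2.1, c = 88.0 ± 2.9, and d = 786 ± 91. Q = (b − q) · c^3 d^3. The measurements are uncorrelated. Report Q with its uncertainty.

Let u = b − q = 905. δu = √(δb² + δq²) = √(8280 + 4.41) = 91.0, so δu/u = 0.101.
Q is then a monomial in u, c, d:
δQ/Q = √((δu/u)² + (3·δc/c)² + (3·δd/d)²) = √(0.0101 + 0.00977 + 0.121) = 0.375
Q = 2.99e+17, so δQ = 0.375 × 2.99e+17 = 1.12e+17.

(2.99 ± 1.12) × 10^17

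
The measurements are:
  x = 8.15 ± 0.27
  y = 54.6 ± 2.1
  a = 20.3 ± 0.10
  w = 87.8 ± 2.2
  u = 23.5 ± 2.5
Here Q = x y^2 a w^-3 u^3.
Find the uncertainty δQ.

Since Q is a product/quotient, work with relative uncertainties:
  (1·δx/x)² = (1×0.0331)² = 0.00110;  (2·δy/y)² = (2×0.0385)² = 0.00592;  (1·δa/a)² = (1×0.00493)² = 2.43e-05;  (-3·δw/w)² = (-3×0.0251)² = 0.00565;  (3·δu/u)² = (3×0.106)² = 0.102
δQ/Q = √(0.115) = 0.338
Q = 9460, so δQ = 0.338 × 9460 = 3200.

3200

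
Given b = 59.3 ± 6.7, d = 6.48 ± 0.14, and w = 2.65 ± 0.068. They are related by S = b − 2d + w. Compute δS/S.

0.137

For a sum/difference, combine absolute errors in quadrature:
  (δb)² = 44.9;  (2·δd)² = 0.0784;  (δw)² = 0.00462
δS = √(45.0) = 6.71
S = 49.0, so δS/S = 6.71/49.0 = 0.137.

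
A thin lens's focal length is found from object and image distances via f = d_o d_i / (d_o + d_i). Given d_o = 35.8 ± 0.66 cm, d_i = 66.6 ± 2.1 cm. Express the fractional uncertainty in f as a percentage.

∂f/∂d_o = (d_i/(d_o+d_i))² = 0.423;  ∂f/∂d_i = (d_o/(d_o+d_i))² = 0.122
δf = √((∂f/∂d_o · δd_o)² + (∂f/∂d_i · δd_i)²) = √(0.0779 + 0.0659) = 0.379 cm
f = 23.3 cm, so δf/f = 0.379/23.3 = 0.0163.

1.63%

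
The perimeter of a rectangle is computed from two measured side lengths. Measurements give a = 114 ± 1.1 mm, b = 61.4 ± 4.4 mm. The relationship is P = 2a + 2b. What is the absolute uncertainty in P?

For a sum/difference, combine absolute errors in quadrature:
  (2·δa)² = 4.84;  (2·δb)² = 77.4
δP = √(82.3) = 9.07 mm

9.07 mm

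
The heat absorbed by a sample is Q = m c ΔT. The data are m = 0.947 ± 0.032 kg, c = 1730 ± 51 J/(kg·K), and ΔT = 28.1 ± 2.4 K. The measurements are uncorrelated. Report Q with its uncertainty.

46000 ± 4440 J

For a monomial Q ∝ m, c, ΔT, fractional errors add in quadrature:
  (1·δm/m)² = (1×0.0338)² = 0.00114;  (1·δc/c)² = (1×0.0295)² = 0.000869;  (1·δΔT/ΔT)² = (1×0.0854)² = 0.00729
δQ/Q = √(0.00931) = 0.0965
Q = 46000 J, so δQ = 0.0965 × 46000 = 4440 J.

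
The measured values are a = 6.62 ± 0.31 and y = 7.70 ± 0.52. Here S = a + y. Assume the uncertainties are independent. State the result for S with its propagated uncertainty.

14.3 ± 0.605

For a sum/difference, combine absolute errors in quadrature:
  (δa)² = 0.0961;  (δy)² = 0.270
δS = √(0.367) = 0.605
S = 14.3.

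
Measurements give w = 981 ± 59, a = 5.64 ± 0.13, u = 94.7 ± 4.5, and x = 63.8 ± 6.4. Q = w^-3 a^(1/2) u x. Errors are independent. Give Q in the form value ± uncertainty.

Q is a product of powers, so relative uncertainties combine in quadrature:
  (-3·δw/w)² = (-3×0.0601)² = 0.0326;  (½·δa/a)² = (0.5×0.0230)² = 0.000133;  (1·δu/u)² = (1×0.0475)² = 0.00226;  (1·δx/x)² = (1×0.100)² = 0.0101
δQ/Q = √(0.0450) = 0.212
Q = 1.52e-05, so δQ = 0.212 × 1.52e-05 = 3.22e-06.

(1.52 ± 0.322) × 10^-5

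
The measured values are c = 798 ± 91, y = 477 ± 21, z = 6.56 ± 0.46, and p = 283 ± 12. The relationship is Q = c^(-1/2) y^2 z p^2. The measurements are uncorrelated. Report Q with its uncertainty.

Each factor contributes (exponent × relative error)² to (δQ/Q)²:
  (−½·δc/c)² = (-0.5×0.114)² = 0.00325;  (2·δy/y)² = (2×0.0440)² = 0.00775;  (1·δz/z)² = (1×0.0701)² = 0.00492;  (2·δp/p)² = (2×0.0424)² = 0.00719
δQ/Q = √(0.0231) = 0.152
Q = 4.23e+09, so δQ = 0.152 × 4.23e+09 = 6.43e+08.

(4.23 ± 0.643) × 10^9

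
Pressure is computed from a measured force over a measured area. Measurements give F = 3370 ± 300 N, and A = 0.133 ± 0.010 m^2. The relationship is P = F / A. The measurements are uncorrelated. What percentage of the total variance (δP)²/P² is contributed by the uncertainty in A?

(δP/P)² = (1·δF/F)² + (-1·δA/A)²
  F term: (1×0.0890)² = 0.00792
  A term: (-1×0.0752)² = 0.00565
Total = 0.0136. Share from A = 0.00565/0.0136 = 0.416.

41.6%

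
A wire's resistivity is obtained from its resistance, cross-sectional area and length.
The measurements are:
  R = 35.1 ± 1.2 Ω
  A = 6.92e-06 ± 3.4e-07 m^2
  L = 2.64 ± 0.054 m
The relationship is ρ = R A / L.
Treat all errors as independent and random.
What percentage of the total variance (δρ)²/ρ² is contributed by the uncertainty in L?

(δρ/ρ)² = (1·δR/R)² + (1·δA/A)² + (-1·δL/L)²
  R term: (1×0.0342)² = 0.00117
  A term: (1×0.0491)² = 0.00241
  L term: (-1×0.0205)² = 0.000418
Total = 0.00400. Share from L = 0.000418/0.00400 = 0.105.

10.5%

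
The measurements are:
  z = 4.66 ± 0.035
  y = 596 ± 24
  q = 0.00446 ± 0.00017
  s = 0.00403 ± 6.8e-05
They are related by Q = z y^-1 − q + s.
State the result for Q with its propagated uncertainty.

Let p = z·y^-1 = 0.00782. δp/p = √((1·δz/z)² + (-1·δy/y)²) = √(5.64e-05 + 0.00162) = 0.0410, so δp = 0.000320.
Q = p − q + s: δQ = √(δp² + δq² + δs²) = √(1.03e-07 + 2.89e-08 + 4.62e-09) = 0.000369
Q = 0.00739.

0.00739 ± 0.000369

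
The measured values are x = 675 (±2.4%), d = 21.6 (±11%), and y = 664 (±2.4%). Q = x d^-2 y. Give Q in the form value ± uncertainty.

961 ± 214

For a monomial Q ∝ x, d^-2, y, fractional errors add in quadrature:
  (1·δx/x)² = (1×0.0240)² = 0.000576;  (-2·δd/d)² = (-2×0.110)² = 0.0484;  (1·δy/y)² = (1×0.0240)² = 0.000576
δQ/Q = √(0.0496) = 0.223
Q = 961, so δQ = 0.223 × 961 = 214.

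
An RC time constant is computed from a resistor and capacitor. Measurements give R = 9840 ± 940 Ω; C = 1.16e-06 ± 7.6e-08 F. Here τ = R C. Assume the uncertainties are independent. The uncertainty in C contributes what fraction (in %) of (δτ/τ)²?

(δτ/τ)² = (1·δR/R)² + (1·δC/C)²
  R term: (1×0.0955)² = 0.00913
  C term: (1×0.0655)² = 0.00429
Total = 0.0134. Share from C = 0.00429/0.0134 = 0.320.

32.0%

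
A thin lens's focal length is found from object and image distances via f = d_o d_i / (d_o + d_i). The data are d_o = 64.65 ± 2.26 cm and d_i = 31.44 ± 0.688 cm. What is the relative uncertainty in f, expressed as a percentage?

1.86%

∂f/∂d_o = (d_i/(d_o+d_i))² = 0.107;  ∂f/∂d_i = (d_o/(d_o+d_i))² = 0.453
δf = √((∂f/∂d_o · δd_o)² + (∂f/∂d_i · δd_i)²) = √(0.0585 + 0.0970) = 0.394 cm
f = 21.15 cm, so δf/f = 0.394/21.15 = 0.0186.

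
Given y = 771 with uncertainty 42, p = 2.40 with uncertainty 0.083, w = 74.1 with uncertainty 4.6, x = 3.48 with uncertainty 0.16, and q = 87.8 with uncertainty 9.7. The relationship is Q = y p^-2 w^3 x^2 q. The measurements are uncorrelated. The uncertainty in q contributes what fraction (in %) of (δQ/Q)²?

19.3%

(δQ/Q)² = (1·δy/y)² + (-2·δp/p)² + (3·δw/w)² + (2·δx/x)² + (1·δq/q)²
  y term: (1×0.0545)² = 0.00297
  p term: (-2×0.0346)² = 0.00478
  w term: (3×0.0621)² = 0.0347
  x term: (2×0.0460)² = 0.00846
  q term: (1×0.110)² = 0.0122
Total = 0.0631. Share from q = 0.0122/0.0631 = 0.193.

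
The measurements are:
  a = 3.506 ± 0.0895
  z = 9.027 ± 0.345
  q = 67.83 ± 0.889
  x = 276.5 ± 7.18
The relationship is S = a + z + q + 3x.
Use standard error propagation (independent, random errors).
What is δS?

Sums and differences: (δS)² = Σ (cᵢ δxᵢ)².
  (δa)² = 0.00801;  (δz)² = 0.119;  (δq)² = 0.790;  (3·δx)² = 464
δS = √(465) = 21.6

21.6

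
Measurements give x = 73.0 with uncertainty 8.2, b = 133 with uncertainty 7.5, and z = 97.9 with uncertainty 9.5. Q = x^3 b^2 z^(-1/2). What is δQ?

2.49e+08

Relative error in a monomial: (δQ/Q)² = Σ (nᵢ · δxᵢ/xᵢ)².
  (3·δx/x)² = (3×0.112)² = 0.114;  (2·δb/b)² = (2×0.0564)² = 0.0127;  (−½·δz/z)² = (-0.5×0.0970)² = 0.00235
δQ/Q = √(0.129) = 0.359
Q = 6.95e+08, so δQ = 0.359 × 6.95e+08 = 2.49e+08.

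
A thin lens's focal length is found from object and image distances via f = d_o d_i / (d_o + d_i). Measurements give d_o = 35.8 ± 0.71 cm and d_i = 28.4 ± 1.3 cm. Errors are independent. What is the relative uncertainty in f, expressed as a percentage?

∂f/∂d_o = (d_i/(d_o+d_i))² = 0.196;  ∂f/∂d_i = (d_o/(d_o+d_i))² = 0.311
δf = √((∂f/∂d_o · δd_o)² + (∂f/∂d_i · δd_i)²) = √(0.0193 + 0.163) = 0.427 cm
f = 15.8 cm, so δf/f = 0.427/15.8 = 0.0270.

2.70%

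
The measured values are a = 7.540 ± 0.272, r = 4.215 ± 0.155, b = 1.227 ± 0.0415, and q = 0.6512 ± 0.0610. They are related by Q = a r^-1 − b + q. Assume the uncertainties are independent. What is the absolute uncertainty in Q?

Let p = a·r^-1 = 1.789. δp/p = √((1·δa/a)² + (-1·δr/r)²) = √(0.00130 + 0.00135) = 0.0515, so δp = 0.0921.
Q = p − b + q: δQ = √(δp² + δb² + δq²) = √(0.00849 + 0.00172 + 0.00372) = 0.118

0.118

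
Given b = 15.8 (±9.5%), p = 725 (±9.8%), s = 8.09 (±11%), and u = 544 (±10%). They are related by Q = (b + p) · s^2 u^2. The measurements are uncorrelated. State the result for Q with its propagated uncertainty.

Let w = b + p = 741. δw = √(δb² + δp²) = √(2.25 + 5050) = 71.1, so δw/w = 0.0959.
Q is then a monomial in w, s, u:
δQ/Q = √((δw/w)² + (2·δs/s)² + (2·δu/u)²) = √(0.00920 + 0.0484 + 0.0400) = 0.312
Q = 1.43e+10, so δQ = 0.312 × 1.43e+10 = 4.48e+09.

(1.43 ± 0.448) × 10^10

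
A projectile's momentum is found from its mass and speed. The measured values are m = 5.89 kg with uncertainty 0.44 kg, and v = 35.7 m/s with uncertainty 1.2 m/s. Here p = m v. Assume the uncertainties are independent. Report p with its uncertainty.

p is a product of powers, so relative uncertainties combine in quadrature:
  (1·δm/m)² = (1×0.0747)² = 0.00558;  (1·δv/v)² = (1×0.0336)² = 0.00113
δp/p = √(0.00671) = 0.0819
p = 210 kg·m/s, so δp = 0.0819 × 210 = 17.2 kg·m/s.

210 ± 17.2 kg·m/s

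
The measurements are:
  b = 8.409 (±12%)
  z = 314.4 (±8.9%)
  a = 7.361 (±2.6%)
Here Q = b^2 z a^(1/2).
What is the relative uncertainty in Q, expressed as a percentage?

25.6%

Since Q is a product/quotient, work with relative uncertainties:
  (2·δb/b)² = (2×0.120)² = 0.0576;  (1·δz/z)² = (1×0.0890)² = 0.00792;  (½·δa/a)² = (0.5×0.0260)² = 0.000169
δQ/Q = √(0.0657) = 0.256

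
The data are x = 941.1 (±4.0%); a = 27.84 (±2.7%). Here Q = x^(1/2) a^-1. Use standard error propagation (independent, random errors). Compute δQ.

0.0370

Relative error in a monomial: (δQ/Q)² = Σ (nᵢ · δxᵢ/xᵢ)².
  (½·δx/x)² = (0.5×0.0400)² = 0.000400;  (-1·δa/a)² = (-1×0.0270)² = 0.000729
δQ/Q = √(0.00113) = 0.0336
Q = 1.102, so δQ = 0.0336 × 1.102 = 0.0370.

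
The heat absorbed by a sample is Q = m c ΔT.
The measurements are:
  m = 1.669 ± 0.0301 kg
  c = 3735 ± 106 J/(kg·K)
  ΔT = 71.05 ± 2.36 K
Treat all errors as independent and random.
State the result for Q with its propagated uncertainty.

442900 ± 20900 J

Since Q is a product/quotient, work with relative uncertainties:
  (1·δm/m)² = (1×0.0180)² = 0.000325;  (1·δc/c)² = (1×0.0284)² = 0.000805;  (1·δΔT/ΔT)² = (1×0.0332)² = 0.00110
δQ/Q = √(0.00223) = 0.0473
Q = 442900 J, so δQ = 0.0473 × 442900 = 20900 J.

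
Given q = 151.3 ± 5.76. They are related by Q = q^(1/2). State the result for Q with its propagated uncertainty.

12.30 ± 0.234

Relative error in a monomial: (δQ/Q)² = Σ (nᵢ · δxᵢ/xᵢ)².
  (½·δq/q)² = (0.5×0.0381)² = 0.000362
δQ/Q = √(0.000362) = 0.0190
Q = 12.30, so δQ = 0.0190 × 12.30 = 0.234.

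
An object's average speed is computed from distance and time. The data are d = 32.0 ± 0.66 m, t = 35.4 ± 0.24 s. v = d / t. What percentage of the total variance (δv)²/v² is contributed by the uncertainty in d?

90.2%

(δv/v)² = (1·δd/d)² + (-1·δt/t)²
  d term: (1×0.0206)² = 0.000425
  t term: (-1×0.00678)² = 4.6e-05
Total = 0.000471. Share from d = 0.000425/0.000471 = 0.902.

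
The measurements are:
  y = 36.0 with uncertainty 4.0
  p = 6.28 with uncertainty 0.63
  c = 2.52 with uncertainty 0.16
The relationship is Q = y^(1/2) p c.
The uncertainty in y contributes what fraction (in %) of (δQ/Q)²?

18.0%

(δQ/Q)² = (½·δy/y)² + (1·δp/p)² + (1·δc/c)²
  y term: (0.5×0.111)² = 0.00309
  p term: (1×0.100)² = 0.0101
  c term: (1×0.0635)² = 0.00403
Total = 0.0172. Share from y = 0.00309/0.0172 = 0.180.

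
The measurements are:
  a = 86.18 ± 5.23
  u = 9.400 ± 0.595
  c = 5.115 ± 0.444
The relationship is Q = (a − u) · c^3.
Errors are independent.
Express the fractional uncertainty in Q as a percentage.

Let w = a − u = 76.78. δw = √(δa² + δu²) = √(27.4 + 0.354) = 5.26, so δw/w = 0.0686.
Q is then a monomial in w, c:
δQ/Q = √((δw/w)² + (3·δc/c)²) = √(0.00470 + 0.0678) = 0.269

26.9%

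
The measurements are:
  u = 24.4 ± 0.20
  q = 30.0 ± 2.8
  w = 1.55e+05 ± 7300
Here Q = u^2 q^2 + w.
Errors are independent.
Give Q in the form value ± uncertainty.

(6.91 ± 1.01) × 10^5

Let p = u^2·q^2 = 5.36e+05. δp/p = √((2·δu/u)² + (2·δq/q)²) = √(0.000269 + 0.0348) = 0.187, so δp = 1e+05.
Q = p + w: δQ = √(δp² + δw²) = √(1.01e+10 + 5.33e+07) = 1.01e+05
Q = 6.91e+05.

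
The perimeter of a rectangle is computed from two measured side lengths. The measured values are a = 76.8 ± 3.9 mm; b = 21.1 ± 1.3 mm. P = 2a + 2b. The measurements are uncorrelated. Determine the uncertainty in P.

Absolute uncertainties add in quadrature for a linear combination:
  (2·δa)² = 60.8;  (2·δb)² = 6.76
δP = √(67.6) = 8.22 mm

8.22 mm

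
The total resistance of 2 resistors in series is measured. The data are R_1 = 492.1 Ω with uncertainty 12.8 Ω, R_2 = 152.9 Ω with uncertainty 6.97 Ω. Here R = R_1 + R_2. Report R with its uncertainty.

R is a linear combination, so absolute uncertainties add in quadrature:
  (δR_1)² = 164;  (δR_2)² = 48.6
δR = √(212) = 14.6 Ω
R = 645.0 Ω.

645.0 ± 14.6 Ω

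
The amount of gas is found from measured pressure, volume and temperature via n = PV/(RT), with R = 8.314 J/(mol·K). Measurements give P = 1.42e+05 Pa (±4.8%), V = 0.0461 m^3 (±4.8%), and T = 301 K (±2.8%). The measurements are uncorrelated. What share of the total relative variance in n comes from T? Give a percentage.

(δn/n)² = (1·δP/P)² + (1·δV/V)² + (-1·δT/T)²
  P term: (1×0.0480)² = 0.00230
  V term: (1×0.0480)² = 0.00230
  T term: (-1×0.0280)² = 0.000784
Total = 0.00539. Share from T = 0.000784/0.00539 = 0.145.

14.5%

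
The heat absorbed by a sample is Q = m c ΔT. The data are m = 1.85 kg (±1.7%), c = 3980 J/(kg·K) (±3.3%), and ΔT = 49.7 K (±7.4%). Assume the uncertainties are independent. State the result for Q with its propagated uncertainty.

(3.66 ± 0.303) × 10^5 J

Each factor contributes (exponent × relative error)² to (δQ/Q)²:
  (1·δm/m)² = (1×0.0170)² = 0.000289;  (1·δc/c)² = (1×0.0330)² = 0.00109;  (1·δΔT/ΔT)² = (1×0.0740)² = 0.00548
δQ/Q = √(0.00685) = 0.0828
Q = 3.66e+05 J, so δQ = 0.0828 × 3.66e+05 = 30300 J.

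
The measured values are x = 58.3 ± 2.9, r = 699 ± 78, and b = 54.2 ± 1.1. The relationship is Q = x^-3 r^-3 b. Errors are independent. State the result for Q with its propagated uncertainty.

(8.01 ± 2.94) × 10^-13

Since Q is a product/quotient, work with relative uncertainties:
  (-3·δx/x)² = (-3×0.0497)² = 0.0223;  (-3·δr/r)² = (-3×0.112)² = 0.112;  (1·δb/b)² = (1×0.0203)² = 0.000412
δQ/Q = √(0.135) = 0.367
Q = 8.01e-13, so δQ = 0.367 × 8.01e-13 = 2.94e-13.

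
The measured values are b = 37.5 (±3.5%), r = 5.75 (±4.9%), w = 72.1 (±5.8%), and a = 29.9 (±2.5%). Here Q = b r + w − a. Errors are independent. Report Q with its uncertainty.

Let p = b·r = 216. δp/p = √((1·δb/b)² + (1·δr/r)²) = √(0.00123 + 0.00240) = 0.0602, so δp = 13.0.
Q = p + w − a: δQ = √(δp² + δw² + δa²) = √(169 + 17.5 + 0.559) = 13.7
Q = 258.

258 ± 13.7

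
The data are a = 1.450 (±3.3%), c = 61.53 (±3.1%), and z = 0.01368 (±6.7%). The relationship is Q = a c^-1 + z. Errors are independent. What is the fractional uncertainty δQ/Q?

0.0378

Let p = a·c^-1 = 0.02357. δp/p = √((1·δa/a)² + (-1·δc/c)²) = √(0.00109 + 0.000961) = 0.0453, so δp = 0.00107.
Q = p + z: δQ = √(δp² + δz²) = √(1.14e-06 + 8.4e-07) = 0.00141
Q = 0.03725, so δQ/Q = 0.00141/0.03725 = 0.0378.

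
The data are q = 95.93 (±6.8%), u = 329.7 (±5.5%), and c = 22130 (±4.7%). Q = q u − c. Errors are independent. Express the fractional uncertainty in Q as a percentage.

31.1%

Let p = q·u = 31630. δp/p = √((1·δq/q)² + (1·δu/u)²) = √(0.00462 + 0.00302) = 0.0875, so δp = 2770.
Q = p − c: δQ = √(δp² + δc²) = √(7.65e+06 + 1.08e+06) = 2960
Q = 9498, so δQ/Q = 2960/9498 = 0.311.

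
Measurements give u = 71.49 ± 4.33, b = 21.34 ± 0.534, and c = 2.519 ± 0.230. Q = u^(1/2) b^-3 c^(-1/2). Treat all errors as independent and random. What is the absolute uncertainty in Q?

For a monomial Q ∝ u^(1/2), b^-3, c^(-1/2), fractional errors add in quadrature:
  (½·δu/u)² = (0.5×0.0606)² = 0.000917;  (-3·δb/b)² = (-3×0.0250)² = 0.00564;  (−½·δc/c)² = (-0.5×0.0913)² = 0.00208
δQ/Q = √(0.00864) = 0.0929
Q = 0.0005482, so δQ = 0.0929 × 0.0005482 = 5.09e-05.

5.09e-05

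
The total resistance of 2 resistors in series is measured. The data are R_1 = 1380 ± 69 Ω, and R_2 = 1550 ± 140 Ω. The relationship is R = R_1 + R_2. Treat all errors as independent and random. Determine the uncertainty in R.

Each term contributes (cᵢ δxᵢ)² to (δR)²:
  (δR_1)² = 4760;  (δR_2)² = 19600
δR = √(24400) = 156 Ω

156 Ω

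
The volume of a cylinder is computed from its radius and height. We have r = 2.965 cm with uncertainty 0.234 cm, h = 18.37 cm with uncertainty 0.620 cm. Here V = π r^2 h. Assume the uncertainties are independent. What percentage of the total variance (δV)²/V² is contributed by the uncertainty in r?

(δV/V)² = (2·δr/r)² + (1·δh/h)²
  r term: (2×0.0789)² = 0.0249
  h term: (1×0.0338)² = 0.00114
Total = 0.0261. Share from r = 0.0249/0.0261 = 0.956.

95.6%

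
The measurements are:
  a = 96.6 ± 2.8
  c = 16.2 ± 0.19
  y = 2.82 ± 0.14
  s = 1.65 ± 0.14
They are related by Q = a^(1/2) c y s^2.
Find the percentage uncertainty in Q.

17.8%

Since Q is a product/quotient, work with relative uncertainties:
  (½·δa/a)² = (0.5×0.0290)² = 0.000210;  (1·δc/c)² = (1×0.0117)² = 0.000138;  (1·δy/y)² = (1×0.0496)² = 0.00246;  (2·δs/s)² = (2×0.0848)² = 0.0288
δQ/Q = √(0.0316) = 0.178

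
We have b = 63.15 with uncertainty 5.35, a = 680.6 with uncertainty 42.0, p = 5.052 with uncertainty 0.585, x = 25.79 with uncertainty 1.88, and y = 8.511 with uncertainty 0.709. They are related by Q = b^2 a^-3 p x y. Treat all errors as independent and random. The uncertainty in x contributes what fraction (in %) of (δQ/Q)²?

(δQ/Q)² = (2·δb/b)² + (-3·δa/a)² + (1·δp/p)² + (1·δx/x)² + (1·δy/y)²
  b term: (2×0.0847)² = 0.0287
  a term: (-3×0.0617)² = 0.0343
  p term: (1×0.116)² = 0.0134
  x term: (1×0.0729)² = 0.00531
  y term: (1×0.0833)² = 0.00694
Total = 0.0886. Share from x = 0.00531/0.0886 = 0.0599.

5.99%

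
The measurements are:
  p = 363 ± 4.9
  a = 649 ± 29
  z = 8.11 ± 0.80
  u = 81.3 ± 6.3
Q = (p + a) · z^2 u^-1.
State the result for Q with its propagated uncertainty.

819 ± 175

Let w = p + a = 1010. δw = √(δp² + δa²) = √(24.0 + 841) = 29.4, so δw/w = 0.0291.
Q is then a monomial in w, z, u:
δQ/Q = √((δw/w)² + (2·δz/z)² + (-1·δu/u)²) = √(0.000845 + 0.0389 + 0.00600) = 0.214
Q = 819, so δQ = 0.214 × 819 = 175.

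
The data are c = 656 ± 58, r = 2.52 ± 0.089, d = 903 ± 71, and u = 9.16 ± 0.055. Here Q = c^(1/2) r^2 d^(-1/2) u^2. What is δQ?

Relative error in a monomial: (δQ/Q)² = Σ (nᵢ · δxᵢ/xᵢ)².
  (½·δc/c)² = (0.5×0.0884)² = 0.00195;  (2·δr/r)² = (2×0.0353)² = 0.00499;  (−½·δd/d)² = (-0.5×0.0786)² = 0.00155;  (2·δu/u)² = (2×0.00600)² = 0.000144
δQ/Q = √(0.00863) = 0.0929
Q = 454, so δQ = 0.0929 × 454 = 42.2.

42.2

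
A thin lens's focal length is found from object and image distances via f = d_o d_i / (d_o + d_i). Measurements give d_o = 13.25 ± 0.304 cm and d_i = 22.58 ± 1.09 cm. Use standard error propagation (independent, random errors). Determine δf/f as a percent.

∂f/∂d_o = (d_i/(d_o+d_i))² = 0.397;  ∂f/∂d_i = (d_o/(d_o+d_i))² = 0.137
δf = √((∂f/∂d_o · δd_o)² + (∂f/∂d_i · δd_i)²) = √(0.0146 + 0.0222) = 0.192 cm
f = 8.350 cm, so δf/f = 0.192/8.350 = 0.0230.

2.30%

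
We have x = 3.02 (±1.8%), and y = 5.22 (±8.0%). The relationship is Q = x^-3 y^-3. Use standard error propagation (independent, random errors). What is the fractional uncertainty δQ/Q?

0.246

Q is a product of powers, so relative uncertainties combine in quadrature:
  (-3·δx/x)² = (-3×0.0180)² = 0.00292;  (-3·δy/y)² = (-3×0.0800)² = 0.0576
δQ/Q = √(0.0605) = 0.246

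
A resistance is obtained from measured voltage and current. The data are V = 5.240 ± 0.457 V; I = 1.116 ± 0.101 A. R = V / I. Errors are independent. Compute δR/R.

Products/powers → add relative errors in quadrature, weighted by exponent:
  (1·δV/V)² = (1×0.0872)² = 0.00761;  (-1·δI/I)² = (-1×0.0905)² = 0.00819
δR/R = √(0.0158) = 0.126

0.126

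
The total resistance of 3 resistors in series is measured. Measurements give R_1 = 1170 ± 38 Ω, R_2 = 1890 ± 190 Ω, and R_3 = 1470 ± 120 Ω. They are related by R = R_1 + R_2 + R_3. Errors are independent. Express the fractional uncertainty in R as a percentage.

Each term contributes (cᵢ δxᵢ)² to (δR)²:
  (δR_1)² = 1440;  (δR_2)² = 36100;  (δR_3)² = 14400
δR = √(51900) = 228 Ω
R = 4530 Ω, so δR/R = 228/4530 = 0.0503.

5.03%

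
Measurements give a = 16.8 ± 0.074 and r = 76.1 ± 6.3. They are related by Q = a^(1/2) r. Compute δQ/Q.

Since Q is a product/quotient, work with relative uncertainties:
  (½·δa/a)² = (0.5×0.00440)² = 4.85e-06;  (1·δr/r)² = (1×0.0828)² = 0.00685
δQ/Q = √(0.00686) = 0.0828

0.0828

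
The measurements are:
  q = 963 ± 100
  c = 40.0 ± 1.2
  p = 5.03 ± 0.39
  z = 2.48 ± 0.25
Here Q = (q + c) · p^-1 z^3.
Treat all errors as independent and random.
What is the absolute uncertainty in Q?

997

Let u = q + c = 1000. δu = √(δq² + δc²) = √(10000 + 1.44) = 100, so δu/u = 0.0997.
Q is then a monomial in u, p, z:
δQ/Q = √((δu/u)² + (-1·δp/p)² + (3·δz/z)²) = √(0.00994 + 0.00601 + 0.0915) = 0.328
Q = 3040, so δQ = 0.328 × 3040 = 997.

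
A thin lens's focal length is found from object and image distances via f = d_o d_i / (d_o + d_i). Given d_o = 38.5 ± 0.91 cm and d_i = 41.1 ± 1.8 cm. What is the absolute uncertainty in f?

∂f/∂d_o = (d_i/(d_o+d_i))² = 0.267;  ∂f/∂d_i = (d_o/(d_o+d_i))² = 0.234
δf = √((∂f/∂d_o · δd_o)² + (∂f/∂d_i · δd_i)²) = √(0.0589 + 0.177) = 0.486 cm

0.486 cm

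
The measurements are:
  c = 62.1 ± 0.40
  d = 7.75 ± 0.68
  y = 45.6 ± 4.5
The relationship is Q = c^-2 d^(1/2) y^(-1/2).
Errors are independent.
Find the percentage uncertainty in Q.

Relative error in a monomial: (δQ/Q)² = Σ (nᵢ · δxᵢ/xᵢ)².
  (-2·δc/c)² = (-2×0.00644)² = 0.000166;  (½·δd/d)² = (0.5×0.0877)² = 0.00192;  (−½·δy/y)² = (-0.5×0.0987)² = 0.00243
δQ/Q = √(0.00453) = 0.0673

6.73%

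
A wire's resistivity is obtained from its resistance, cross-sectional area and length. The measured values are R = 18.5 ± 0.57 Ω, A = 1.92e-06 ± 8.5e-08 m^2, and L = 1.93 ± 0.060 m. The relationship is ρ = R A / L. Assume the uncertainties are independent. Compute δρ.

Relative error in a monomial: (δρ/ρ)² = Σ (nᵢ · δxᵢ/xᵢ)².
  (1·δR/R)² = (1×0.0308)² = 0.000949;  (1·δA/A)² = (1×0.0443)² = 0.00196;  (-1·δL/L)² = (-1×0.0311)² = 0.000966
δρ/ρ = √(0.00388) = 0.0623
ρ = 1.84e-05 Ω·m, so δρ = 0.0623 × 1.84e-05 = 1.15e-06 Ω·m.

1.15e-06 Ω·m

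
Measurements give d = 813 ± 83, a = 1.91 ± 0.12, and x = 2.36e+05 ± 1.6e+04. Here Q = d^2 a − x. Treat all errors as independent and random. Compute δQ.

Let p = d^2·a = 1.26e+06. δp/p = √((2·δd/d)² + (1·δa/a)²) = √(0.0417 + 0.00395) = 0.214, so δp = 2.7e+05.
Q = p − x: δQ = √(δp² + δx²) = √(7.27e+10 + 2.56e+08) = 2.7e+05

2.7e+05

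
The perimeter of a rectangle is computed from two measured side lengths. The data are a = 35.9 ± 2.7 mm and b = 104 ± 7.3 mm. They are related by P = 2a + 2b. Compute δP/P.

Absolute uncertainties add in quadrature for a linear combination:
  (2·δa)² = 29.2;  (2·δb)² = 213
δP = √(242) = 15.6 mm
P = 280 mm, so δP/P = 15.6/280 = 0.0556.

0.0556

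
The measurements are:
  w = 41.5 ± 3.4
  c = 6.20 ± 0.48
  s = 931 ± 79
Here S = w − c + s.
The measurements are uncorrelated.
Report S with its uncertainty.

966 ± 79.1

Sums and differences: (δS)² = Σ (cᵢ δxᵢ)².
  (δw)² = 11.6;  (δc)² = 0.230;  (δs)² = 6240
δS = √(6250) = 79.1
S = 966.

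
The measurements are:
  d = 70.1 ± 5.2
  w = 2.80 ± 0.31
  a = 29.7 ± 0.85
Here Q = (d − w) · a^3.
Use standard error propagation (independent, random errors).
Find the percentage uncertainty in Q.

11.6%

Let u = d − w = 67.3. δu = √(δd² + δw²) = √(27.0 + 0.0961) = 5.21, so δu/u = 0.0774.
Q is then a monomial in u, a:
δQ/Q = √((δu/u)² + (3·δa/a)²) = √(0.00599 + 0.00737) = 0.116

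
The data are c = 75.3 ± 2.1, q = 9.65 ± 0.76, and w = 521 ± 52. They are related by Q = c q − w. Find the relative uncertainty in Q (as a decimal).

Let p = c·q = 727. δp/p = √((1·δc/c)² + (1·δq/q)²) = √(0.000778 + 0.00620) = 0.0835, so δp = 60.7.
Q = p − w: δQ = √(δp² + δw²) = √(3690 + 2700) = 79.9
Q = 206, so δQ/Q = 79.9/206 = 0.389.

0.389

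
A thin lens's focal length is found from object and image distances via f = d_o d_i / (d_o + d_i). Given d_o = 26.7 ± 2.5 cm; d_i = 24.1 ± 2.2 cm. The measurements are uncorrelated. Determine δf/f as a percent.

6.54%

∂f/∂d_o = (d_i/(d_o+d_i))² = 0.225;  ∂f/∂d_i = (d_o/(d_o+d_i))² = 0.276
δf = √((∂f/∂d_o · δd_o)² + (∂f/∂d_i · δd_i)²) = √(0.317 + 0.369) = 0.828 cm
f = 12.7 cm, so δf/f = 0.828/12.7 = 0.0654.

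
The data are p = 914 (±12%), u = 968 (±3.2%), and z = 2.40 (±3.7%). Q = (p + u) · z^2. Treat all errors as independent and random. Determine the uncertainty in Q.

Let w = p + u = 1880. δw = √(δp² + δu²) = √(12000 + 960) = 114, so δw/w = 0.0606.
Q is then a monomial in w, z:
δQ/Q = √((δw/w)² + (2·δz/z)²) = √(0.00367 + 0.00548) = 0.0956
Q = 10800, so δQ = 0.0956 × 10800 = 1040.

1040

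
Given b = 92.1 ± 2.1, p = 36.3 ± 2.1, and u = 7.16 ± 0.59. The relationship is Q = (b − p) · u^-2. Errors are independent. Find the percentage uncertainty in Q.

Let w = b − p = 55.8. δw = √(δb² + δp²) = √(4.41 + 4.41) = 2.97, so δw/w = 0.0532.
Q is then a monomial in w, u:
δQ/Q = √((δw/w)² + (-2·δu/u)²) = √(0.00283 + 0.0272) = 0.173

17.3%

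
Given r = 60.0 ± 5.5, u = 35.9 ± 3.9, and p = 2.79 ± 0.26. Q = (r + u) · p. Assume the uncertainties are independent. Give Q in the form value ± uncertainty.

Let w = r + u = 95.9. δw = √(δr² + δu²) = √(30.2 + 15.2) = 6.74, so δw/w = 0.0703.
Q is then a monomial in w, p:
δQ/Q = √((δw/w)² + (1·δp/p)²) = √(0.00494 + 0.00868) = 0.117
Q = 268, so δQ = 0.117 × 268 = 31.2.

268 ± 31.2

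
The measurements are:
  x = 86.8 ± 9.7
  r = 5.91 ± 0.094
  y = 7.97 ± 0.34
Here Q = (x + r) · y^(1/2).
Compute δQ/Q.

Let u = x + r = 92.7. δu = √(δx² + δr²) = √(94.1 + 0.00884) = 9.70, so δu/u = 0.105.
Q is then a monomial in u, y:
δQ/Q = √((δu/u)² + (½·δy/y)²) = √(0.0109 + 0.000455) = 0.107

0.107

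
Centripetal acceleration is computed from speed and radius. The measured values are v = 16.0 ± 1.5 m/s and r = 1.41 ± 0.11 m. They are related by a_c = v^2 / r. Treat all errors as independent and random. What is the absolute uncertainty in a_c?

36.9 m/s^2

Each factor contributes (exponent × relative error)² to (δa_c/a_c)²:
  (2·δv/v)² = (2×0.0938)² = 0.0352;  (-1·δr/r)² = (-1×0.0780)² = 0.00609
δa_c/a_c = √(0.0412) = 0.203
a_c = 182 m/s^2, so δa_c = 0.203 × 182 = 36.9 m/s^2.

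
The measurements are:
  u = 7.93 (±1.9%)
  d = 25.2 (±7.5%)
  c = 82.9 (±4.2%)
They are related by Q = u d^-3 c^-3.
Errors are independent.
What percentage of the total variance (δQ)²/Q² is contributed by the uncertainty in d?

75.7%

(δQ/Q)² = (1·δu/u)² + (-3·δd/d)² + (-3·δc/c)²
  u term: (1×0.0190)² = 0.000361
  d term: (-3×0.0750)² = 0.0506
  c term: (-3×0.0420)² = 0.0159
Total = 0.0669. Share from d = 0.0506/0.0669 = 0.757.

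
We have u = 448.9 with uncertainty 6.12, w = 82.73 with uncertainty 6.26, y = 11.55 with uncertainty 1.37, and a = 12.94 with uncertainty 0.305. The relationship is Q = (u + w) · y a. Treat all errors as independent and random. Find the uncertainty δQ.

Let h = u + w = 531.6. δh = √(δu² + δw²) = √(37.5 + 39.2) = 8.75, so δh/h = 0.0165.
Q is then a monomial in h, y, a:
δQ/Q = √((δh/h)² + (1·δy/y)² + (1·δa/a)²) = √(0.000271 + 0.0141 + 0.000556) = 0.122
Q = 79460, so δQ = 0.122 × 79460 = 9700.

9700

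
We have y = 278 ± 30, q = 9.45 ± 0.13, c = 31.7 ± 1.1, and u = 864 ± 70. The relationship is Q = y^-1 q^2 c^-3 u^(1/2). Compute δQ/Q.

0.158

For a monomial Q ∝ y^-1, q^2, c^-3, u^(1/2), fractional errors add in quadrature:
  (-1·δy/y)² = (-1×0.108)² = 0.0116;  (2·δq/q)² = (2×0.0138)² = 0.000757;  (-3·δc/c)² = (-3×0.0347)² = 0.0108;  (½·δu/u)² = (0.5×0.0810)² = 0.00164
δQ/Q = √(0.0249) = 0.158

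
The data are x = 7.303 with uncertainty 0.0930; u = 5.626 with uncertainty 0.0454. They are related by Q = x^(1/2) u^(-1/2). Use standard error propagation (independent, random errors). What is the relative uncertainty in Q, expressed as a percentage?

Products/powers → add relative errors in quadrature, weighted by exponent:
  (½·δx/x)² = (0.5×0.0127)² = 4.05e-05;  (−½·δu/u)² = (-0.5×0.00807)² = 1.63e-05
δQ/Q = √(5.68e-05) = 0.00754

0.754%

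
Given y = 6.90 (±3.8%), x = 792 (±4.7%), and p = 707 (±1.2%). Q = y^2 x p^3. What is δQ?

1.28e+12

For a monomial Q ∝ y^2, x, p^3, fractional errors add in quadrature:
  (2·δy/y)² = (2×0.0380)² = 0.00578;  (1·δx/x)² = (1×0.0470)² = 0.00221;  (3·δp/p)² = (3×0.0120)² = 0.00130
δQ/Q = √(0.00928) = 0.0963
Q = 1.33e+13, so δQ = 0.0963 × 1.33e+13 = 1.28e+12.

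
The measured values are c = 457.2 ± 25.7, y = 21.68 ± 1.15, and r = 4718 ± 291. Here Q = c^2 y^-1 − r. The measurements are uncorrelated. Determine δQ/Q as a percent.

25.0%

Let p = c^2·y^-1 = 9642. δp/p = √((2·δc/c)² + (-1·δy/y)²) = √(0.0126 + 0.00281) = 0.124, so δp = 1200.
Q = p − r: δQ = √(δp² + δr²) = √(1.44e+06 + 84700) = 1230
Q = 4924, so δQ/Q = 1230/4924 = 0.250.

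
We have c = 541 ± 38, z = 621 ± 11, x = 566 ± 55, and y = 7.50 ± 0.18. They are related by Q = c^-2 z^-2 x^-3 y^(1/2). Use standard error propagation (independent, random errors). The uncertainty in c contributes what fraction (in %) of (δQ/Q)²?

(δQ/Q)² = (-2·δc/c)² + (-2·δz/z)² + (-3·δx/x)² + (½·δy/y)²
  c term: (-2×0.0702)² = 0.0197
  z term: (-2×0.0177)² = 0.00126
  x term: (-3×0.0972)² = 0.0850
  y term: (0.5×0.0240)² = 0.000144
Total = 0.106. Share from c = 0.0197/0.106 = 0.186.

18.6%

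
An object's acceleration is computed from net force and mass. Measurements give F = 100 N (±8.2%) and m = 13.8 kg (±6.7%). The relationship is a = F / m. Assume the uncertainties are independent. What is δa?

0.767 m/s^2

Each factor contributes (exponent × relative error)² to (δa/a)²:
  (1·δF/F)² = (1×0.0820)² = 0.00672;  (-1·δm/m)² = (-1×0.0670)² = 0.00449
δa/a = √(0.0112) = 0.106
a = 7.25 m/s^2, so δa = 0.106 × 7.25 = 0.767 m/s^2.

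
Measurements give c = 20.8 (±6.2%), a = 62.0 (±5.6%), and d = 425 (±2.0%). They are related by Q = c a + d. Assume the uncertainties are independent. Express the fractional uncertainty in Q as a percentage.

Let p = c·a = 1290. δp/p = √((1·δc/c)² + (1·δa/a)²) = √(0.00384 + 0.00314) = 0.0835, so δp = 108.
Q = p + d: δQ = √(δp² + δd²) = √(11600 + 72.2) = 108
Q = 1710, so δQ/Q = 108/1710 = 0.0630.

6.30%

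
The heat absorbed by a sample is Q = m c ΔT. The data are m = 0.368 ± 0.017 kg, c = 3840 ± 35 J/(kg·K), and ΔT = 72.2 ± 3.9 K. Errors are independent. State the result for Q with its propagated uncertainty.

Q is a product of powers, so relative uncertainties combine in quadrature:
  (1·δm/m)² = (1×0.0462)² = 0.00213;  (1·δc/c)² = (1×0.00911)² = 8.31e-05;  (1·δΔT/ΔT)² = (1×0.0540)² = 0.00292
δQ/Q = √(0.00513) = 0.0717
Q = 1.02e+05 J, so δQ = 0.0717 × 1.02e+05 = 7310 J.

(1.02 ± 0.0731) × 10^5 J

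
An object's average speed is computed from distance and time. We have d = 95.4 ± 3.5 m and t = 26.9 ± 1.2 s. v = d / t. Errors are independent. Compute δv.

0.205 m/s

Products/powers → add relative errors in quadrature, weighted by exponent:
  (1·δd/d)² = (1×0.0367)² = 0.00135;  (-1·δt/t)² = (-1×0.0446)² = 0.00199
δv/v = √(0.00334) = 0.0578
v = 3.55 m/s, so δv = 0.0578 × 3.55 = 0.205 m/s.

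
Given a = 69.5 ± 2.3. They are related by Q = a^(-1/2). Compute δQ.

0.00198

Q is a product of powers, so relative uncertainties combine in quadrature:
  (−½·δa/a)² = (-0.5×0.0331)² = 0.000274
δQ/Q = √(0.000274) = 0.0165
Q = 0.120, so δQ = 0.0165 × 0.120 = 0.00198.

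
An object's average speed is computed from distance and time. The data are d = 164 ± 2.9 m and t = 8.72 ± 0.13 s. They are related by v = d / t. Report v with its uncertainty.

Since v is a product/quotient, work with relative uncertainties:
  (1·δd/d)² = (1×0.0177)² = 0.000313;  (-1·δt/t)² = (-1×0.0149)² = 0.000222
δv/v = √(0.000535) = 0.0231
v = 18.8 m/s, so δv = 0.0231 × 18.8 = 0.435 m/s.

18.8 ± 0.435 m/s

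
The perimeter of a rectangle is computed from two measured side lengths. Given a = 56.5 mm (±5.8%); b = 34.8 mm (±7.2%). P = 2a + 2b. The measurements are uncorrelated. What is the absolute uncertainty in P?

Sums and differences: (δP)² = Σ (cᵢ δxᵢ)².
  (2·δa)² = 43.0;  (2·δb)² = 25.1
δP = √(68.1) = 8.25 mm

8.25 mm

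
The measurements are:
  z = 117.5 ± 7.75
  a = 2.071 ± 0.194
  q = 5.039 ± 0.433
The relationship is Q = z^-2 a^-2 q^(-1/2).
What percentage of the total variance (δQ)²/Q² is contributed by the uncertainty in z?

32.0%

(δQ/Q)² = (-2·δz/z)² + (-2·δa/a)² + (−½·δq/q)²
  z term: (-2×0.0660)² = 0.0174
  a term: (-2×0.0937)² = 0.0351
  q term: (-0.5×0.0859)² = 0.00185
Total = 0.0543. Share from z = 0.0174/0.0543 = 0.320.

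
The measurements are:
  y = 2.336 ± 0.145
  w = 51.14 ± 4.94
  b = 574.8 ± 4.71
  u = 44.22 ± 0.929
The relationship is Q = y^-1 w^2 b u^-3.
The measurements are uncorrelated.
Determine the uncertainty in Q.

1.58

Q is a product of powers, so relative uncertainties combine in quadrature:
  (-1·δy/y)² = (-1×0.0621)² = 0.00385;  (2·δw/w)² = (2×0.0966)² = 0.0373;  (1·δb/b)² = (1×0.00819)² = 6.71e-05;  (-3·δu/u)² = (-3×0.0210)² = 0.00397
δQ/Q = √(0.0452) = 0.213
Q = 7.442, so δQ = 0.213 × 7.442 = 1.58.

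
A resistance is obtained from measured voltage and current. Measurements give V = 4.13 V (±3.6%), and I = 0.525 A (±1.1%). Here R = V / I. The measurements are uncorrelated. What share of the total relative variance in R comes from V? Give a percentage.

(δR/R)² = (1·δV/V)² + (-1·δI/I)²
  V term: (1×0.0360)² = 0.00130
  I term: (-1×0.0110)² = 0.000121
Total = 0.00142. Share from V = 0.00130/0.00142 = 0.915.

91.5%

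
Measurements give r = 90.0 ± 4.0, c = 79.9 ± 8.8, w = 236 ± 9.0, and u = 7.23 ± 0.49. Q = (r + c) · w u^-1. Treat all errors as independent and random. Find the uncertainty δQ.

534

Let h = r + c = 170. δh = √(δr² + δc²) = √(16.0 + 77.4) = 9.67, so δh/h = 0.0569.
Q is then a monomial in h, w, u:
δQ/Q = √((δh/h)² + (1·δw/w)² + (-1·δu/u)²) = √(0.00324 + 0.00145 + 0.00459) = 0.0964
Q = 5550, so δQ = 0.0964 × 5550 = 534.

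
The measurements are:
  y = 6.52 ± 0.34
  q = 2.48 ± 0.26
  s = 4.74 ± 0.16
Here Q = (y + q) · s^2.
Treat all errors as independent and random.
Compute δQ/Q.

Let u = y + q = 9.00. δu = √(δy² + δq²) = √(0.116 + 0.0676) = 0.428, so δu/u = 0.0476.
Q is then a monomial in u, s:
δQ/Q = √((δu/u)² + (2·δs/s)²) = √(0.00226 + 0.00456) = 0.0826

0.0826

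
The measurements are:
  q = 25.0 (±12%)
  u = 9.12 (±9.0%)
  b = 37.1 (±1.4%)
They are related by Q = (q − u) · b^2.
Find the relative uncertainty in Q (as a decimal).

0.198

Let w = q − u = 15.9. δw = √(δq² + δu²) = √(9.00 + 0.674) = 3.11, so δw/w = 0.196.
Q is then a monomial in w, b:
δQ/Q = √((δw/w)² + (2·δb/b)²) = √(0.0384 + 0.000784) = 0.198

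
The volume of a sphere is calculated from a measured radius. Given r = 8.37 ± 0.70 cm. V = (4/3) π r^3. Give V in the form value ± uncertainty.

V ∝ r^3, so δV/V = |3| · δr/r = 3 × 0.0836 = 0.251.
V = 2460 cm^3, so δV = 0.251 × 2460 = 616 cm^3.

2460 ± 616 cm^3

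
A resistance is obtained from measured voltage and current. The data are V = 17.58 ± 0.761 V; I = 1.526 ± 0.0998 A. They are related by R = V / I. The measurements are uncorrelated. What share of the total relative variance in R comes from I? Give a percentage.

(δR/R)² = (1·δV/V)² + (-1·δI/I)²
  V term: (1×0.0433)² = 0.00187
  I term: (-1×0.0654)² = 0.00428
Total = 0.00615. Share from I = 0.00428/0.00615 = 0.695.

69.5%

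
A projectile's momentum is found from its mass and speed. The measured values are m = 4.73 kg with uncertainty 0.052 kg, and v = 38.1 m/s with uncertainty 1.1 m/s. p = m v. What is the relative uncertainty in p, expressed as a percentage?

For a monomial p ∝ m, v, fractional errors add in quadrature:
  (1·δm/m)² = (1×0.0110)² = 0.000121;  (1·δv/v)² = (1×0.0289)² = 0.000834
δp/p = √(0.000954) = 0.0309

3.09%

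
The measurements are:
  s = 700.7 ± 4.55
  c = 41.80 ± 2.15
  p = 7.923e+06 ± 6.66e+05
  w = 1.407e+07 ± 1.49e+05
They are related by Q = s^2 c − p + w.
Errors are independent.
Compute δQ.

Let h = s^2·c = 2.052e+07. δh/h = √((2·δs/s)² + (1·δc/c)²) = √(0.000169 + 0.00265) = 0.0530, so δh = 1.09e+06.
Q = h − p + w: δQ = √(δh² + δp² + δw²) = √(1.19e+12 + 4.44e+11 + 2.22e+10) = 1.28e+06

1.28e+06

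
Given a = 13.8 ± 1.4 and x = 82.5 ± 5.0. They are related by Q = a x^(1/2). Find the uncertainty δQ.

Since Q is a product/quotient, work with relative uncertainties:
  (1·δa/a)² = (1×0.101)² = 0.0103;  (½·δx/x)² = (0.5×0.0606)² = 0.000918
δQ/Q = √(0.0112) = 0.106
Q = 125, so δQ = 0.106 × 125 = 13.3.

13.3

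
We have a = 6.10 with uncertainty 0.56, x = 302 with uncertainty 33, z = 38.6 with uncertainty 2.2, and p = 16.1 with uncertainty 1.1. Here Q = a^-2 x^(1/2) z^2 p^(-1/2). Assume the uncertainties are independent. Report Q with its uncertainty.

173 ± 39.1

Relative error in a monomial: (δQ/Q)² = Σ (nᵢ · δxᵢ/xᵢ)².
  (-2·δa/a)² = (-2×0.0918)² = 0.0337;  (½·δx/x)² = (0.5×0.109)² = 0.00299;  (2·δz/z)² = (2×0.0570)² = 0.0130;  (−½·δp/p)² = (-0.5×0.0683)² = 0.00117
δQ/Q = √(0.0509) = 0.226
Q = 173, so δQ = 0.226 × 173 = 39.1.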